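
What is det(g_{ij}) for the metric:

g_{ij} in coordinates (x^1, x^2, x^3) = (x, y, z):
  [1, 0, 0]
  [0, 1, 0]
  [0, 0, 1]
Diagonal metric: det(g) = g_{11}·g_{22}·g_{33}
= (1)·(1)·(1)
det(g) = 1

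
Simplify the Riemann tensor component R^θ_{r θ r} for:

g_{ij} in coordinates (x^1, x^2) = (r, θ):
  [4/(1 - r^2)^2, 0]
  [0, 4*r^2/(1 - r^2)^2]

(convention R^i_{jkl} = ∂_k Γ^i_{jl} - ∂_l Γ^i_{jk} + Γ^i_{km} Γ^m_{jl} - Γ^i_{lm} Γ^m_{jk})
Non-zero Christoffel symbols (Γ^k_{ij} = Γ^k_{ji}):
Γ^r_{r r} = 2*r/(1 - r^2)
Γ^r_{θ θ} = (r^3 + r)/(r^2 - 1)
Γ^θ_{r θ} = (-r^2 - 1)/(r^3 - r)
R^θ_{r θ r} = ∂_θ Γ^θ_{r r} - ∂_r Γ^θ_{r θ} + Γ^θ_{θ m} Γ^m_{r r} - Γ^θ_{r m} Γ^m_{r θ}
  = (0) - ((r^4 + 4*r^2 - 1)/(r^3 - r)^2) + (2*(r^2 + 1)/(r^2 - 1)^2) - ((r^2 + 1)^2/(r^3 - r)^2) = -4/(r^2 - 1)^2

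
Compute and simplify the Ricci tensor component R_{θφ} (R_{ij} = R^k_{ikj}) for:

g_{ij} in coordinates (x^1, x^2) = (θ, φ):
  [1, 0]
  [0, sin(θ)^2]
Non-zero Christoffel symbols (Γ^k_{ij} = Γ^k_{ji}):
Γ^θ_{φ φ} = -sin(2*θ)/2
Γ^φ_{θ φ} = 1/tan(θ)
R^θ_{θ θ φ} = 0 (a repeated index in an antisymmetric pair)
R^φ_{θ φ φ} = 0 (a repeated index in an antisymmetric pair)
R_{θφ} = R^θ_{θ θ φ} + R^φ_{θ φ φ} = (0) + (0) = 0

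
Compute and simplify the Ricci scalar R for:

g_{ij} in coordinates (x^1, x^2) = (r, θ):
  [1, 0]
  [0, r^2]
Non-zero Christoffel symbols (Γ^k_{ij} = Γ^k_{ji}):
Γ^r_{θ θ} = -r
Γ^θ_{r θ} = 1/r
Ricci tensor (R_{ij} = R^k_{ikj}): R_{rr} = 0, R_{rθ} = 0, R_{θθ} = 0
Inverse metric: g^{rr} = 1, g^{θθ} = 1/r^2
R = g^{ij} R_{ij} = (1)(0) + (1/r^2)(0) = 0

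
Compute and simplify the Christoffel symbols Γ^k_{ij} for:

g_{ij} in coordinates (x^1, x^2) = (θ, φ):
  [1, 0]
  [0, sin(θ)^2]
Using Γ^k_{ij} = (1/2) g^{km} (∂_i g_{mj} + ∂_j g_{mi} - ∂_m g_{ij}); the metric is diagonal, so only the m = k term contributes.
Non-zero symbols (using the symmetry Γ^k_{ij} = Γ^k_{ji}):
Γ^θ_{φ φ} = (1/2) g^{θθ} (∂_φ g_{θφ} + ∂_φ g_{θφ} - ∂_θ g_{φφ}) = (1/2)(1)((0) + (0) - (sin(2*θ))) = -sin(2*θ)/2
Γ^φ_{θ φ} = (1/2) g^{φφ} (∂_θ g_{φφ} + ∂_φ g_{φθ} - ∂_φ g_{θφ}) = (1/2)(1/sin(θ)^2)((sin(2*θ)) + (0) - (0)) = 1/tan(θ)
All other Christoffel symbols are zero.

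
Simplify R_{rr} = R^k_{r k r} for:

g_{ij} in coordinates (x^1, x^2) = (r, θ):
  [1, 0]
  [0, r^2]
Non-zero Christoffel symbols (Γ^k_{ij} = Γ^k_{ji}):
Γ^r_{θ θ} = -r
Γ^θ_{r θ} = 1/r
R^r_{r r r} = 0 (a repeated index in an antisymmetric pair)
R^θ_{r θ r} = ∂_θ Γ^θ_{r r} - ∂_r Γ^θ_{r θ} + Γ^θ_{θ m} Γ^m_{r r} - Γ^θ_{r m} Γ^m_{r θ}
  = (0) - (-1/r^2) + (0) - (1/r^2) = 0
R_{rr} = R^r_{r r r} + R^θ_{r θ r} = (0) + (0) = 0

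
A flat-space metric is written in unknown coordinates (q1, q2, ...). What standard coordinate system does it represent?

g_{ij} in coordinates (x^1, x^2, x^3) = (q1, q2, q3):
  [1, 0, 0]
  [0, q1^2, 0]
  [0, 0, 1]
The line element ds^2 = dq1^2 + q1^2 dq2^2 + dq3^2 is dr^2 + r^2 dθ^2 + dz^2 with q1 = r, q2 = θ, q3 = z.
cylindrical coordinates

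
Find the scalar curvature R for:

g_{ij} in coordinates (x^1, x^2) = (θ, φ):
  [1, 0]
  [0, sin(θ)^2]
Non-zero Christoffel symbols (Γ^k_{ij} = Γ^k_{ji}):
Γ^θ_{φ φ} = -sin(2*θ)/2
Γ^φ_{θ φ} = 1/tan(θ)
Ricci tensor (R_{ij} = R^k_{ikj}): R_{θθ} = 1, R_{θφ} = 0, R_{φφ} = sin(θ)^2
Inverse metric: g^{θθ} = 1, g^{φφ} = 1/sin(θ)^2
R = g^{ij} R_{ij} = (1)(1) + (1/sin(θ)^2)(sin(θ)^2) = 2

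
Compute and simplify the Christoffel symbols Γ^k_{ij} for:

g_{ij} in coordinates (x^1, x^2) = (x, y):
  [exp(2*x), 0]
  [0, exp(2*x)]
Using Γ^k_{ij} = (1/2) g^{km} (∂_i g_{mj} + ∂_j g_{mi} - ∂_m g_{ij}); the metric is diagonal, so only the m = k term contributes.
Non-zero symbols (using the symmetry Γ^k_{ij} = Γ^k_{ji}):
Γ^x_{x x} = (1/2) g^{xx} (∂_x g_{xx} + ∂_x g_{xx} - ∂_x g_{xx}) = (1/2)(exp(-2*x))((2*exp(2*x)) + (2*exp(2*x)) - (2*exp(2*x))) = 1
Γ^x_{y y} = (1/2) g^{xx} (∂_y g_{xy} + ∂_y g_{xy} - ∂_x g_{yy}) = (1/2)(exp(-2*x))((0) + (0) - (2*exp(2*x))) = -1
Γ^y_{x y} = (1/2) g^{yy} (∂_x g_{yy} + ∂_y g_{yx} - ∂_y g_{xy}) = (1/2)(exp(-2*x))((2*exp(2*x)) + (0) - (0)) = 1
All other Christoffel symbols are zero.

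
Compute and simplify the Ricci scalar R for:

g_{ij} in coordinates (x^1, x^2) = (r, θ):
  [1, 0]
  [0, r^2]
Non-zero Christoffel symbols (Γ^k_{ij} = Γ^k_{ji}):
Γ^r_{θ θ} = -r
Γ^θ_{r θ} = 1/r
Ricci tensor (R_{ij} = R^k_{ikj}): R_{rr} = 0, R_{rθ} = 0, R_{θθ} = 0
Inverse metric: g^{rr} = 1, g^{θθ} = 1/r^2
R = g^{ij} R_{ij} = (1)(0) + (1/r^2)(0) = 0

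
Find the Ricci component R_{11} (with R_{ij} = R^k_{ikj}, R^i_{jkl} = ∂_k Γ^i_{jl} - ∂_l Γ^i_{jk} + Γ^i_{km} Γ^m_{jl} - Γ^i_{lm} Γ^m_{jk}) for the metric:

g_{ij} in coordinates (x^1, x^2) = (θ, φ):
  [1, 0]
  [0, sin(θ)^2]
Non-zero Christoffel symbols (Γ^k_{ij} = Γ^k_{ji}):
Γ^θ_{φ φ} = -sin(2*θ)/2
Γ^φ_{θ φ} = 1/tan(θ)
R^θ_{θ θ θ} = 0 (a repeated index in an antisymmetric pair)
R^φ_{θ φ θ} = ∂_φ Γ^φ_{θ θ} - ∂_θ Γ^φ_{θ φ} + Γ^φ_{φ m} Γ^m_{θ θ} - Γ^φ_{θ m} Γ^m_{θ φ}
  = (0) - (-1/sin(θ)^2) + (0) - (1/tan(θ)^2) = 1
R_{θθ} = R^θ_{θ θ θ} + R^φ_{θ φ θ} = (0) + (1) = 1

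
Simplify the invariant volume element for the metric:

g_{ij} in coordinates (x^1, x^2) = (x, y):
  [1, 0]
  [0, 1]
det(g) = 1
√|det(g)| = 1
Volume element: dV = 1 dx dy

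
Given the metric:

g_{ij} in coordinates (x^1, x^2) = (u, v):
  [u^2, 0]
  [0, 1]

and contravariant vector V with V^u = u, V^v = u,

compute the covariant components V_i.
V_i = g_{ij} V^j:
V_u = (u^2)(u) + (0)(u) = u^3
V_v = (0)(u) + (1)(u) = u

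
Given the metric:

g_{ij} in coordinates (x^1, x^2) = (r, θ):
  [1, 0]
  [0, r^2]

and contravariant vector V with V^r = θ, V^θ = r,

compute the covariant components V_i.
V_i = g_{ij} V^j:
V_r = (1)(θ) + (0)(r) = θ
V_θ = (0)(θ) + (r^2)(r) = r^3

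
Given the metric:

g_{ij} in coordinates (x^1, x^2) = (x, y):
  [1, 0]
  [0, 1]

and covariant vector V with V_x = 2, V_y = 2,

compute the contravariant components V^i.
Inverse metric (diagonal): g^{xx} = 1, g^{yy} = 1
V^i = g^{ij} V_j:
V^x = (1)(2) + (0)(2) = 2
V^y = (0)(2) + (1)(2) = 2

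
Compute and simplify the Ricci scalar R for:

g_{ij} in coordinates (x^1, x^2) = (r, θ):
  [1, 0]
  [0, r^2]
Non-zero Christoffel symbols (Γ^k_{ij} = Γ^k_{ji}):
Γ^r_{θ θ} = -r
Γ^θ_{r θ} = 1/r
Ricci tensor (R_{ij} = R^k_{ikj}): R_{rr} = 0, R_{rθ} = 0, R_{θθ} = 0
Inverse metric: g^{rr} = 1, g^{θθ} = 1/r^2
R = g^{ij} R_{ij} = (1)(0) + (1/r^2)(0) = 0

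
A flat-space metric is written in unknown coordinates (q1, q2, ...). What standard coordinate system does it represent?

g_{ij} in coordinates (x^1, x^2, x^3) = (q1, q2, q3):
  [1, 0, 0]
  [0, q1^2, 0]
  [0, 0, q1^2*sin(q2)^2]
The line element ds^2 = dq1^2 + q1^2 dq2^2 + q1^2 sin(q2)^2 dq3^2 is dr^2 + r^2 dθ^2 + r^2 sin(θ)^2 dφ^2 with q1 = r, q2 = θ, q3 = φ.
spherical coordinates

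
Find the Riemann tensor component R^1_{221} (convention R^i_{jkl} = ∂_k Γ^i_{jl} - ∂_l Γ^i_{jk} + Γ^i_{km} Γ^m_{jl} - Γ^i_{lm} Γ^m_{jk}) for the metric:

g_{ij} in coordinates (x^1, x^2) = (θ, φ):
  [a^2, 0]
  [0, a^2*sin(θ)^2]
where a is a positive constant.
Non-zero Christoffel symbols (Γ^k_{ij} = Γ^k_{ji}):
Γ^θ_{φ φ} = -sin(2*θ)/2
Γ^φ_{θ φ} = 1/tan(θ)
R^θ_{φ φ θ} = ∂_φ Γ^θ_{φ θ} - ∂_θ Γ^θ_{φ φ} + Γ^θ_{φ m} Γ^m_{φ θ} - Γ^θ_{θ m} Γ^m_{φ φ}
  = (0) - (-cos(2*θ)) + (-cos(θ)^2) - (0) = -sin(θ)^2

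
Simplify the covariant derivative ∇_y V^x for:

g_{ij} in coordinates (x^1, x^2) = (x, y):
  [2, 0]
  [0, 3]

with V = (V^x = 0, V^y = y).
All Christoffel symbols are zero.
∇_y V^x = ∂_y V^x + Γ^x_{y j} V^j
  = (0) + (0)(0) + (0)(y)
  = 0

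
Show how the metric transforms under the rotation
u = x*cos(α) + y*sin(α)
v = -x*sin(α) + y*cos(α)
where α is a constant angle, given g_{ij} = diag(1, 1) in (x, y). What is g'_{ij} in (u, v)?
Invert the transformation: x = u*cos(α) - v*sin(α), y = u*sin(α) + v*cos(α)
g'_{ij} = (∂x^k/∂x'^i)(∂x^l/∂x'^j) g_{kl}; with g_{kl} = δ_{kl} this is Σ_k (∂x^k/∂x'^i)(∂x^k/∂x'^j).
Jacobian: ∂x/∂u = cos(α), ∂x/∂v = -sin(α), ∂y/∂u = sin(α), ∂y/∂v = cos(α)
g'_{uu} = (cos(α))(cos(α)) + (sin(α))(sin(α)) = 1
g'_{uv} = (cos(α))(-sin(α)) + (sin(α))(cos(α)) = 0
g'_{vv} = (-sin(α))(-sin(α)) + (cos(α))(cos(α)) = 1
g'_{ij} = diag(1, 1)
The Euclidean metric is invariant under rotations.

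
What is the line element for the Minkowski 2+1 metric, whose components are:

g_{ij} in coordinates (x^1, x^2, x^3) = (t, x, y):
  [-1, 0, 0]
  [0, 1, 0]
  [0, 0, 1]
ds^2 = g_{ij} dx^i dx^j; only the non-zero components contribute.
ds^2 = -dt^2 + dx^2 + dy^2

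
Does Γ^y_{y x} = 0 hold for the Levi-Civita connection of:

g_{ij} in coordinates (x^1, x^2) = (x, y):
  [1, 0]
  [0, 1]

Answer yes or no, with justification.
Γ^y_{y x} = (1/2) g^{yy} (∂_y g_{yx} + ∂_x g_{yy} - ∂_y g_{yx}) = (1/2)(1)((0) + (0) - (0)) = 0
This equals the proposed value 0.
Yes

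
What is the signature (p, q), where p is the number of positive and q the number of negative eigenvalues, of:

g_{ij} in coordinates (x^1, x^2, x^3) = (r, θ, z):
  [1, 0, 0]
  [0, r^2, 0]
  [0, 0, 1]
The metric is diagonal, so its eigenvalues are the diagonal entries: 1, r^2, 1 (at a generic point, where coordinate-dependent entries are positive).
3 positive, 0 negative.
(3, 0) - Riemannian (positive definite)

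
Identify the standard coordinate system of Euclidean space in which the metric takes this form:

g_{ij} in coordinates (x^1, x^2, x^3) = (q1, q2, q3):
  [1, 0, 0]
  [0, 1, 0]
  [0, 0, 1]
All components are constant and the metric is the identity, i.e. orthonormal rectilinear coordinates.
Cartesian (3D) coordinates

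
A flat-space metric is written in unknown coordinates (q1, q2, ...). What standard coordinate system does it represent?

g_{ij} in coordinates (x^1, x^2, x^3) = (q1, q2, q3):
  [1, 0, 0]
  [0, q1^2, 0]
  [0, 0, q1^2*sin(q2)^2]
The line element ds^2 = dq1^2 + q1^2 dq2^2 + q1^2 sin(q2)^2 dq3^2 is dr^2 + r^2 dθ^2 + r^2 sin(θ)^2 dφ^2 with q1 = r, q2 = θ, q3 = φ.
spherical coordinates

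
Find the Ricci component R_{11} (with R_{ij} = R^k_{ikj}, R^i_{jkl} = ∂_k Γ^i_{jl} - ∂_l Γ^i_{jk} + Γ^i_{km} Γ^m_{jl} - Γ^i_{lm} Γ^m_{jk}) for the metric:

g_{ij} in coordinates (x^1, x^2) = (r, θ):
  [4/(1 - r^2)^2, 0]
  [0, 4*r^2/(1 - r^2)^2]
Non-zero Christoffel symbols (Γ^k_{ij} = Γ^k_{ji}):
Γ^r_{r r} = 2*r/(1 - r^2)
Γ^r_{θ θ} = (r^3 + r)/(r^2 - 1)
Γ^θ_{r θ} = (-r^2 - 1)/(r^3 - r)
R^r_{r r r} = 0 (a repeated index in an antisymmetric pair)
R^θ_{r θ r} = ∂_θ Γ^θ_{r r} - ∂_r Γ^θ_{r θ} + Γ^θ_{θ m} Γ^m_{r r} - Γ^θ_{r m} Γ^m_{r θ}
  = (0) - ((r^4 + 4*r^2 - 1)/(r^3 - r)^2) + (2*(r^2 + 1)/(r^2 - 1)^2) - ((r^2 + 1)^2/(r^3 - r)^2) = -4/(r^2 - 1)^2
R_{rr} = R^r_{r r r} + R^θ_{r θ r} = (0) + (-4/(r^2 - 1)^2) = -4/(r^2 - 1)^2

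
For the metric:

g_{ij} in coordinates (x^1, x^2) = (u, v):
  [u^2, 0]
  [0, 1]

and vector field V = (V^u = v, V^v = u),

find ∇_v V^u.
Non-zero Christoffel symbols:
Γ^u_{u u} = 1/u
∇_v V^u = ∂_v V^u + Γ^u_{v j} V^j
  = (1) + (0)(v) + (0)(u)
  = 1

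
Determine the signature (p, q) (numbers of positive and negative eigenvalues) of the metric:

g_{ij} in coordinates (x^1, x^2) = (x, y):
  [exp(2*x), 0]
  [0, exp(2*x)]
The metric is diagonal, so its eigenvalues are the diagonal entries: exp(2*x), exp(2*x) (at a generic point, where coordinate-dependent entries are positive).
2 positive, 0 negative.
(2, 0) - Riemannian (positive definite)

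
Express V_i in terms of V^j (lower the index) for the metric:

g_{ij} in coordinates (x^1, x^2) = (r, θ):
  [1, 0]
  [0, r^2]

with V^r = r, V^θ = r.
V_i = g_{ij} V^j:
V_r = (1)(r) + (0)(r) = r
V_θ = (0)(r) + (r^2)(r) = r^3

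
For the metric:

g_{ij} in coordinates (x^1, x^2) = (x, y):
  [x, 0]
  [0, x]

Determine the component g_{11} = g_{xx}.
With x^1 = x, x^2 = y, g_{11} = g_{xx} is the row-1, column-1 entry of the matrix.
g_{11} = x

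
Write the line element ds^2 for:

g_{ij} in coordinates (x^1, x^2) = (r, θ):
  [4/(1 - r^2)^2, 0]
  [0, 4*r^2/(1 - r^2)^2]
ds^2 = g_{ij} dx^i dx^j; only the non-zero components contribute.
ds^2 = (4/(1 - r^2)^2) dr^2 + (4*r^2/(1 - r^2)^2) dθ^2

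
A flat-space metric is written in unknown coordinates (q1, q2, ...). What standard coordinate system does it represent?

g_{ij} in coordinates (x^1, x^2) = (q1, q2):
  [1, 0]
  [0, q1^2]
The line element ds^2 = dq1^2 + q1^2 dq2^2 is dr^2 + r^2 dθ^2 with q1 = r, q2 = θ.
polar coordinates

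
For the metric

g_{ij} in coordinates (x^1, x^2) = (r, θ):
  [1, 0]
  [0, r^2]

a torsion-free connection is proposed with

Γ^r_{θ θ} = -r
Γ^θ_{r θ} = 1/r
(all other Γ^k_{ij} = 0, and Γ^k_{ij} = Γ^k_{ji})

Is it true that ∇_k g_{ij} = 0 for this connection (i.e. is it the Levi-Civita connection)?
Using ∇_k g_{ij} = ∂_k g_{ij} - Γ^m_{ki} g_{mj} - Γ^m_{kj} g_{im}:
e.g. ∇_r g_{θθ} = (2*r) - (r) - (r) = 0
Every component ∇_k g_{ij} vanishes: the connection is metric compatible.
Yes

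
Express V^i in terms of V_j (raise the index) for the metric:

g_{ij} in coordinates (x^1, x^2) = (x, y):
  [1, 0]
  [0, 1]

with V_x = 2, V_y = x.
Inverse metric (diagonal): g^{xx} = 1, g^{yy} = 1
V^i = g^{ij} V_j:
V^x = (1)(2) + (0)(x) = 2
V^y = (0)(2) + (1)(x) = x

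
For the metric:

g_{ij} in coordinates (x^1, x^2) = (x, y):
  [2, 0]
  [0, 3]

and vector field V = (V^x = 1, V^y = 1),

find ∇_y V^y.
All Christoffel symbols are zero.
∇_y V^y = ∂_y V^y + Γ^y_{y j} V^j
  = (0) + (0)(1) + (0)(1)
  = 0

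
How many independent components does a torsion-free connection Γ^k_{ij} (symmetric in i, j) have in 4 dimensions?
Γ^k_{ij} has n choices for the upper index and n(n+1)/2 independent symmetric lower index pairs.
Total = 4 × 4×5/2 = 4 × 10 = 40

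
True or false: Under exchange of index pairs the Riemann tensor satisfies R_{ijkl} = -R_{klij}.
The pair-exchange symmetry has a plus sign: R_{ijkl} = +R_{klij}.
False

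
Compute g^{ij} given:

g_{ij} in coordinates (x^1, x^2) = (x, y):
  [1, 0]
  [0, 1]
The metric is diagonal, so g^{ij} is diagonal with entries 1/g_{ii}: diag(1, 1).
g^{ij}:
  [1, 0]
  [0, 1]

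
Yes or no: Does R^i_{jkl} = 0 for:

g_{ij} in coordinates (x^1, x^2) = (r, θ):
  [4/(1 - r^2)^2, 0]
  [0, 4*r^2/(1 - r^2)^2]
Non-zero Christoffel symbols:
Γ^r_{r r} = 2*r/(1 - r^2)
Γ^r_{θ θ} = (r^3 + r)/(r^2 - 1)
Γ^θ_{r θ} = (-r^2 - 1)/(r^3 - r)
Ricci tensor: R_{rr} = -4/(r^2 - 1)^2, R_{rθ} = 0, R_{θθ} = -4*r^2/(r^2 - 1)^2
The Ricci tensor is non-zero, so the Riemann tensor is non-zero: not flat.
No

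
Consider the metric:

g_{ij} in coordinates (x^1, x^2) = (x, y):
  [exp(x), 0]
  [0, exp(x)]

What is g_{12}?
With x^1 = x, x^2 = y, g_{12} = g_{xy} is the row-1, column-2 entry of the matrix.
g_{12} = 0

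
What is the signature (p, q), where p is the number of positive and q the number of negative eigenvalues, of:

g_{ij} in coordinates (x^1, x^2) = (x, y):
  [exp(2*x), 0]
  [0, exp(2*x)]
The metric is diagonal, so its eigenvalues are the diagonal entries: exp(2*x), exp(2*x) (at a generic point, where coordinate-dependent entries are positive).
2 positive, 0 negative.
(2, 0) - Riemannian (positive definite)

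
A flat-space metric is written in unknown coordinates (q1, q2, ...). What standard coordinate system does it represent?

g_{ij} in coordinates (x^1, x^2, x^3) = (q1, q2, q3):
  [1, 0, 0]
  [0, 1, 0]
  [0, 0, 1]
All components are constant and the metric is the identity, i.e. orthonormal rectilinear coordinates.
Cartesian (3D) coordinates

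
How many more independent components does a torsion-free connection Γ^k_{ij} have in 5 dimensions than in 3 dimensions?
Independent components in n dimensions: n × n(n+1)/2 = n^2(n+1)/2.
5D: 5 × 15 = 75
3D: 3 × 6 = 18
Difference = 75 - 18 = 57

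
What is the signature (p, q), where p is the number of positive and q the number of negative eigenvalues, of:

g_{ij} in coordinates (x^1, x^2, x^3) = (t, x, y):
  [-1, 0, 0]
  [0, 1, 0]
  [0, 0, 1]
The metric is diagonal, so its eigenvalues are the diagonal entries: -1, 1, 1 (at a generic point, where coordinate-dependent entries are positive).
2 positive, 1 negative.
(2, 1) - Lorentzian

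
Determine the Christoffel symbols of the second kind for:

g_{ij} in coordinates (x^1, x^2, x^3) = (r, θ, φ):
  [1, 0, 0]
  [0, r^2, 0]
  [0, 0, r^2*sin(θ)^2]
Using Γ^k_{ij} = (1/2) g^{km} (∂_i g_{mj} + ∂_j g_{mi} - ∂_m g_{ij}); the metric is diagonal, so only the m = k term contributes.
Non-zero symbols (using the symmetry Γ^k_{ij} = Γ^k_{ji}):
Γ^r_{θ θ} = (1/2) g^{rr} (∂_θ g_{rθ} + ∂_θ g_{rθ} - ∂_r g_{θθ}) = (1/2)(1)((0) + (0) - (2*r)) = -r
Γ^r_{φ φ} = (1/2) g^{rr} (∂_φ g_{rφ} + ∂_φ g_{rφ} - ∂_r g_{φφ}) = (1/2)(1)((0) + (0) - (2*r*sin(θ)^2)) = -r*sin(θ)^2
Γ^θ_{r θ} = (1/2) g^{θθ} (∂_r g_{θθ} + ∂_θ g_{θr} - ∂_θ g_{rθ}) = (1/2)(1/r^2)((2*r) + (0) - (0)) = 1/r
Γ^θ_{φ φ} = (1/2) g^{θθ} (∂_φ g_{θφ} + ∂_φ g_{θφ} - ∂_θ g_{φφ}) = (1/2)(1/r^2)((0) + (0) - (r^2*sin(2*θ))) = -sin(2*θ)/2
Γ^φ_{r φ} = (1/2) g^{φφ} (∂_r g_{φφ} + ∂_φ g_{φr} - ∂_φ g_{rφ}) = (1/2)(1/(r^2*sin(θ)^2))((2*r*sin(θ)^2) + (0) - (0)) = 1/r
Γ^φ_{θ φ} = (1/2) g^{φφ} (∂_θ g_{φφ} + ∂_φ g_{φθ} - ∂_φ g_{θφ}) = (1/2)(1/(r^2*sin(θ)^2))((r^2*sin(2*θ)) + (0) - (0)) = 1/tan(θ)
All other Christoffel symbols are zero.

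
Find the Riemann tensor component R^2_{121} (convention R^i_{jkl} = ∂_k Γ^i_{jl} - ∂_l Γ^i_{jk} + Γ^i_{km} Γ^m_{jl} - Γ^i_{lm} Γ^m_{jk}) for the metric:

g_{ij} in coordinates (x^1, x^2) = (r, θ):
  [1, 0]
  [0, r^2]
Non-zero Christoffel symbols (Γ^k_{ij} = Γ^k_{ji}):
Γ^r_{θ θ} = -r
Γ^θ_{r θ} = 1/r
R^θ_{r θ r} = ∂_θ Γ^θ_{r r} - ∂_r Γ^θ_{r θ} + Γ^θ_{θ m} Γ^m_{r r} - Γ^θ_{r m} Γ^m_{r θ}
  = (0) - (-1/r^2) + (0) - (1/r^2) = 0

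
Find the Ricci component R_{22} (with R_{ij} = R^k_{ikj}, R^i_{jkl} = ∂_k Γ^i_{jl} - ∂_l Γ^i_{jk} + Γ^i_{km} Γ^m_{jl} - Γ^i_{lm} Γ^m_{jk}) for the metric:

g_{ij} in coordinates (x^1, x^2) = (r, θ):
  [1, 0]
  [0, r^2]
Non-zero Christoffel symbols (Γ^k_{ij} = Γ^k_{ji}):
Γ^r_{θ θ} = -r
Γ^θ_{r θ} = 1/r
R^r_{θ r θ} = ∂_r Γ^r_{θ θ} - ∂_θ Γ^r_{θ r} + Γ^r_{r m} Γ^m_{θ θ} - Γ^r_{θ m} Γ^m_{θ r}
  = (-1) - (0) + (0) - (-1) = 0
R^θ_{θ θ θ} = 0 (a repeated index in an antisymmetric pair)
R_{θθ} = R^r_{θ r θ} + R^θ_{θ θ θ} = (0) + (0) = 0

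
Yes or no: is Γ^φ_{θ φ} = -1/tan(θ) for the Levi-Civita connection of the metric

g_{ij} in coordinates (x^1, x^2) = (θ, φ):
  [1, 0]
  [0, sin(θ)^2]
Γ^φ_{θ φ} = (1/2) g^{φφ} (∂_θ g_{φφ} + ∂_φ g_{φθ} - ∂_φ g_{θφ}) = (1/2)(1/sin(θ)^2)((sin(2*θ)) + (0) - (0)) = 1/tan(θ)
This differs from the proposed value -1/tan(θ).
No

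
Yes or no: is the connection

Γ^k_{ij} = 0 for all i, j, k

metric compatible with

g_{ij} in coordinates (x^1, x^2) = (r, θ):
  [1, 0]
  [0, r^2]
Using ∇_k g_{ij} = ∂_k g_{ij} - Γ^m_{ki} g_{mj} - Γ^m_{kj} g_{im}:
∇_r g_{θθ} = (2*r) - (0) - (0) = 2*r ≠ 0
So the connection is not metric compatible (it is not the Levi-Civita connection).
No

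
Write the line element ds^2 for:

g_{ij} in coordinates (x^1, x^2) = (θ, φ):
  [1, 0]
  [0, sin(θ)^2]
ds^2 = g_{ij} dx^i dx^j; only the non-zero components contribute.
ds^2 = dθ^2 + sin(θ)^2 dφ^2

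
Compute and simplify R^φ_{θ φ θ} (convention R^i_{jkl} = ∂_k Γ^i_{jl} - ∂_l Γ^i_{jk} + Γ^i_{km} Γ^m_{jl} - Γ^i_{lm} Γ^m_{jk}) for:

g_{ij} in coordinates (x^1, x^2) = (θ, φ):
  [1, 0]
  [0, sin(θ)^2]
Non-zero Christoffel symbols (Γ^k_{ij} = Γ^k_{ji}):
Γ^θ_{φ φ} = -sin(2*θ)/2
Γ^φ_{θ φ} = 1/tan(θ)
R^φ_{θ φ θ} = ∂_φ Γ^φ_{θ θ} - ∂_θ Γ^φ_{θ φ} + Γ^φ_{φ m} Γ^m_{θ θ} - Γ^φ_{θ m} Γ^m_{θ φ}
  = (0) - (-1/sin(θ)^2) + (0) - (1/tan(θ)^2) = 1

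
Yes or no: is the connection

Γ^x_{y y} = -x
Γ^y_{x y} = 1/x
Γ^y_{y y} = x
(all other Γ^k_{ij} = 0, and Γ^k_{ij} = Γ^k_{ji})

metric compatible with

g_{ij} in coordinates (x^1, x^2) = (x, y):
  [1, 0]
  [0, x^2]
Using ∇_k g_{ij} = ∂_k g_{ij} - Γ^m_{ki} g_{mj} - Γ^m_{kj} g_{im}:
∇_y g_{yy} = (0) - (x^3) - (x^3) = -2*x^3 ≠ 0
So the connection is not metric compatible (it is not the Levi-Civita connection).
No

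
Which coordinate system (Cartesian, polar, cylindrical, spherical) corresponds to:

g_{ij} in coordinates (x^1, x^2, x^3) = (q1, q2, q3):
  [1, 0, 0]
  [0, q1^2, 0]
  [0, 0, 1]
The line element ds^2 = dq1^2 + q1^2 dq2^2 + dq3^2 is dr^2 + r^2 dθ^2 + dz^2 with q1 = r, q2 = θ, q3 = z.
cylindrical coordinates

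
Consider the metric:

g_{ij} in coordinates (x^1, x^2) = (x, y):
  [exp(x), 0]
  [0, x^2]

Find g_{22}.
With x^1 = x, x^2 = y, g_{22} = g_{yy} is the row-2, column-2 entry of the matrix.
g_{22} = x^2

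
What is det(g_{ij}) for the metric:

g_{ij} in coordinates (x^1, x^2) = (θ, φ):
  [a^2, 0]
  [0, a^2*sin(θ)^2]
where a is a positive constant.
For a 2×2 metric: det(g) = g_{11}·g_{22} - g_{12}·g_{21}
= (a^2)·(a^2*sin(θ)^2) - (0)·(0)
= a^4*sin(θ)^2 - 0
det(g) = a^4*sin(θ)^2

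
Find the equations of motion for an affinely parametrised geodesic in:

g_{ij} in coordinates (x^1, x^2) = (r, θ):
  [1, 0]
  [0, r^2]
Geodesic equation: d^2x^k/dλ^2 + Γ^k_{ij} (dx^i/dλ)(dx^j/dλ) = 0.
Non-zero Christoffel symbols:
Γ^r_{θ θ} = -r
Γ^θ_{r θ} = 1/r
Substituting (the symmetric pair Γ^k_{ij}, Γ^k_{ji} combines into a factor 2):
d^2r/dλ^2 - r (dθ/dλ)^2 = 0
d^2θ/dλ^2 + (2/r) (dr/dλ)(dθ/dλ) = 0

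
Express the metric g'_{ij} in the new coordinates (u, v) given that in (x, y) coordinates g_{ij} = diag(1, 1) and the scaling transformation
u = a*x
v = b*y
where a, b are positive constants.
Invert the transformation: x = u/a, y = v/b
g'_{ij} = (∂x^k/∂x'^i)(∂x^l/∂x'^j) g_{kl}; with g_{kl} = δ_{kl} this is Σ_k (∂x^k/∂x'^i)(∂x^k/∂x'^j).
Jacobian: ∂x/∂u = 1/a, ∂x/∂v = 0, ∂y/∂u = 0, ∂y/∂v = 1/b
g'_{uu} = (1/a)(1/a) + (0)(0) = 1/a^2
g'_{uv} = (1/a)(0) + (0)(1/b) = 0
g'_{vv} = (0)(0) + (1/b)(1/b) = 1/b^2
g'_{ij} = diag(1/a^2, 1/b^2)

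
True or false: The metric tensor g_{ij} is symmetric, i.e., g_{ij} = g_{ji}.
By definition the metric is a symmetric bilinear form, g_{ij} = g_{ji}.
True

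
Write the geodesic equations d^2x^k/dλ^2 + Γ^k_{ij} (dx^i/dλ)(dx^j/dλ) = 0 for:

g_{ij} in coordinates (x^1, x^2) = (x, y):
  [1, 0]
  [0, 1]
Geodesic equation: d^2x^k/dλ^2 + Γ^k_{ij} (dx^i/dλ)(dx^j/dλ) = 0.
All Christoffel symbols vanish, so the geodesics are straight lines:
d^2x/dλ^2 = 0
d^2y/dλ^2 = 0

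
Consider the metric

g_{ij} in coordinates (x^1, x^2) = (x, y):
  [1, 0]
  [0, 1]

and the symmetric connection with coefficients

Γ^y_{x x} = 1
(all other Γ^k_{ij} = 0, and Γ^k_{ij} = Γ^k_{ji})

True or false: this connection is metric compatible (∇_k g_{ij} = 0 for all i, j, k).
Using ∇_k g_{ij} = ∂_k g_{ij} - Γ^m_{ki} g_{mj} - Γ^m_{kj} g_{im}:
∇_x g_{xy} = (0) - (1) - (0) = -1 ≠ 0
So the connection is not metric compatible (it is not the Levi-Civita connection).
False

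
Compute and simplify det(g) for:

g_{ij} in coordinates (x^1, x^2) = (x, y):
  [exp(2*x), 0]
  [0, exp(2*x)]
For a 2×2 metric: det(g) = g_{11}·g_{22} - g_{12}·g_{21}
= (exp(2*x))·(exp(2*x)) - (0)·(0)
= exp(4*x) - 0
det(g) = exp(4*x)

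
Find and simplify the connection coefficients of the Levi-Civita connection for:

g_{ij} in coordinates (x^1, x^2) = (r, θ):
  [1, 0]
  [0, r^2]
Using Γ^k_{ij} = (1/2) g^{km} (∂_i g_{mj} + ∂_j g_{mi} - ∂_m g_{ij}); the metric is diagonal, so only the m = k term contributes.
Non-zero symbols (using the symmetry Γ^k_{ij} = Γ^k_{ji}):
Γ^r_{θ θ} = (1/2) g^{rr} (∂_θ g_{rθ} + ∂_θ g_{rθ} - ∂_r g_{θθ}) = (1/2)(1)((0) + (0) - (2*r)) = -r
Γ^θ_{r θ} = (1/2) g^{θθ} (∂_r g_{θθ} + ∂_θ g_{θr} - ∂_θ g_{rθ}) = (1/2)(1/r^2)((2*r) + (0) - (0)) = 1/r
All other Christoffel symbols are zero.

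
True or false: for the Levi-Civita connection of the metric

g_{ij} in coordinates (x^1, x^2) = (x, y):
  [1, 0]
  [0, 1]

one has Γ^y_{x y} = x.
Γ^y_{x y} = (1/2) g^{yy} (∂_x g_{yy} + ∂_y g_{yx} - ∂_y g_{xy}) = (1/2)(1)((0) + (0) - (0)) = 0
This differs from the proposed value x.
False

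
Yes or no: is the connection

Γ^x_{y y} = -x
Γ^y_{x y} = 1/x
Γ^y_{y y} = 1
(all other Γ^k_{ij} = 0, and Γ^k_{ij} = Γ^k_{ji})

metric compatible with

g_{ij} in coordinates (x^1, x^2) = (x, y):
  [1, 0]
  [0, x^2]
Using ∇_k g_{ij} = ∂_k g_{ij} - Γ^m_{ki} g_{mj} - Γ^m_{kj} g_{im}:
∇_y g_{yy} = (0) - (x^2) - (x^2) = -2*x^2 ≠ 0
So the connection is not metric compatible (it is not the Levi-Civita connection).
No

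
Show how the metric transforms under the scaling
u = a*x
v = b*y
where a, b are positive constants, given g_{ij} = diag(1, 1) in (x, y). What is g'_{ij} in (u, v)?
Invert the transformation: x = u/a, y = v/b
g'_{ij} = (∂x^k/∂x'^i)(∂x^l/∂x'^j) g_{kl}; with g_{kl} = δ_{kl} this is Σ_k (∂x^k/∂x'^i)(∂x^k/∂x'^j).
Jacobian: ∂x/∂u = 1/a, ∂x/∂v = 0, ∂y/∂u = 0, ∂y/∂v = 1/b
g'_{uu} = (1/a)(1/a) + (0)(0) = 1/a^2
g'_{uv} = (1/a)(0) + (0)(1/b) = 0
g'_{vv} = (0)(0) + (1/b)(1/b) = 1/b^2
g'_{ij} = diag(1/a^2, 1/b^2)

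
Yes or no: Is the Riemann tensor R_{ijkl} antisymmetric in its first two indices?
R_{ijkl} = -R_{jikl} (follows from metric compatibility).
Yes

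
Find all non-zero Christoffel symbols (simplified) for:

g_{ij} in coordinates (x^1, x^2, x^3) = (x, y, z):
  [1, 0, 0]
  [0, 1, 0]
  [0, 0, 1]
Using Γ^k_{ij} = (1/2) g^{km} (∂_i g_{mj} + ∂_j g_{mi} - ∂_m g_{ij}); the metric is diagonal, so only the m = k term contributes.
Every metric component is constant, so all ∂_m g_{ij} = 0 and every Christoffel symbol vanishes.
All Christoffel symbols are zero.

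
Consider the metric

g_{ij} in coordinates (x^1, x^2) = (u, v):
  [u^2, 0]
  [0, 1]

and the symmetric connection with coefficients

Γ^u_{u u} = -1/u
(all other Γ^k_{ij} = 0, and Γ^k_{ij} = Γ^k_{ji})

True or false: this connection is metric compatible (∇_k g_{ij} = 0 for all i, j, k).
Using ∇_k g_{ij} = ∂_k g_{ij} - Γ^m_{ki} g_{mj} - Γ^m_{kj} g_{im}:
∇_u g_{uu} = (2*u) - (-u) - (-u) = 4*u ≠ 0
So the connection is not metric compatible (it is not the Levi-Civita connection).
False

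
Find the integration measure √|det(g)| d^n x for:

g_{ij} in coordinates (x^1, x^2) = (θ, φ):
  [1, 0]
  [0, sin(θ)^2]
det(g) = sin(θ)^2
√|det(g)| = sin(θ) (taking 0 < θ < π so that |sin(θ)| = sin(θ))
Volume element: dV = sin(θ) dθ dφ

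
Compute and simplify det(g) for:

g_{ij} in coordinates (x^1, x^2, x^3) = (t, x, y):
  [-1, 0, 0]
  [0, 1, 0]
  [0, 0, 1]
Diagonal metric: det(g) = g_{11}·g_{22}·g_{33}
= (-1)·(1)·(1)
det(g) = -1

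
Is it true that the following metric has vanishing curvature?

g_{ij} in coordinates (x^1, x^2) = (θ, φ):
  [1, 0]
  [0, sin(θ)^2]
Non-zero Christoffel symbols:
Γ^θ_{φ φ} = -sin(2*θ)/2
Γ^φ_{θ φ} = 1/tan(θ)
Ricci tensor: R_{θθ} = 1, R_{θφ} = 0, R_{φφ} = sin(θ)^2
The Ricci tensor is non-zero, so the Riemann tensor is non-zero: not flat.
No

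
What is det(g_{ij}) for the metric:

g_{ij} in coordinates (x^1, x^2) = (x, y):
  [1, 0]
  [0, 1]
For a 2×2 metric: det(g) = g_{11}·g_{22} - g_{12}·g_{21}
= (1)·(1) - (0)·(0)
= 1 - 0
det(g) = 1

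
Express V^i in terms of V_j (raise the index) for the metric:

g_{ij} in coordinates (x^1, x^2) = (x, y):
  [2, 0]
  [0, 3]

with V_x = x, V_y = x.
Inverse metric (diagonal): g^{xx} = 1/2, g^{yy} = 1/3
V^i = g^{ij} V_j:
V^x = (1/2)(x) + (0)(x) = x/2
V^y = (0)(x) + (1/3)(x) = x/3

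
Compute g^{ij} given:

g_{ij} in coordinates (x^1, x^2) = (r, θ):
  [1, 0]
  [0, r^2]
The metric is diagonal, so g^{ij} is diagonal with entries 1/g_{ii}: diag(1, 1/(r^2)).
g^{ij}:
  [1, 0]
  [0, 1/r^2]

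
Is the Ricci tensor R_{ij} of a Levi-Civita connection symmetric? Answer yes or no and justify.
R_{ij} = R^k_{ikj}; the pair symmetry R_{kilj} = R_{ljki} gives R_{ij} = R_{ji}.
Yes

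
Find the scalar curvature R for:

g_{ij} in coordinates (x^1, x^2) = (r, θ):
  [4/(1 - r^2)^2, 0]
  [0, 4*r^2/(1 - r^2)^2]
Non-zero Christoffel symbols (Γ^k_{ij} = Γ^k_{ji}):
Γ^r_{r r} = 2*r/(1 - r^2)
Γ^r_{θ θ} = (r^3 + r)/(r^2 - 1)
Γ^θ_{r θ} = (-r^2 - 1)/(r^3 - r)
Ricci tensor (R_{ij} = R^k_{ikj}): R_{rr} = -4/(r^2 - 1)^2, R_{rθ} = 0, R_{θθ} = -4*r^2/(r^2 - 1)^2
Inverse metric: g^{rr} = (1 - r^2)^2/4, g^{θθ} = (1 - r^2)^2/(4*r^2)
R = g^{ij} R_{ij} = ((1 - r^2)^2/4)(-4/(r^2 - 1)^2) + ((1 - r^2)^2/(4*r^2))(-4*r^2/(r^2 - 1)^2) = -2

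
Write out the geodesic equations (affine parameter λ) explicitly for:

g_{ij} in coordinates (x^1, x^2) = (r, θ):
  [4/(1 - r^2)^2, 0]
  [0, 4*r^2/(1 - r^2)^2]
Geodesic equation: d^2x^k/dλ^2 + Γ^k_{ij} (dx^i/dλ)(dx^j/dλ) = 0.
Non-zero Christoffel symbols:
Γ^r_{r r} = 2*r/(1 - r^2)
Γ^r_{θ θ} = (r^3 + r)/(r^2 - 1)
Γ^θ_{r θ} = (-r^2 - 1)/(r^3 - r)
Substituting (the symmetric pair Γ^k_{ij}, Γ^k_{ji} combines into a factor 2):
d^2r/dλ^2 + (2*r/(1 - r^2)) (dr/dλ)^2 + ((r^3 + r)/(r^2 - 1)) (dθ/dλ)^2 = 0
d^2θ/dλ^2 + ((-2*r^2 - 2)/(r^3 - r)) (dr/dλ)(dθ/dλ) = 0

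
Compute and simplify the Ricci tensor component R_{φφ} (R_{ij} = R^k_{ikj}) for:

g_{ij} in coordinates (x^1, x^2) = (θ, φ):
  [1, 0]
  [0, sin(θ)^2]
Non-zero Christoffel symbols (Γ^k_{ij} = Γ^k_{ji}):
Γ^θ_{φ φ} = -sin(2*θ)/2
Γ^φ_{θ φ} = 1/tan(θ)
R^θ_{φ θ φ} = ∂_θ Γ^θ_{φ φ} - ∂_φ Γ^θ_{φ θ} + Γ^θ_{θ m} Γ^m_{φ φ} - Γ^θ_{φ m} Γ^m_{φ θ}
  = (-cos(2*θ)) - (0) + (0) - (-cos(θ)^2) = sin(θ)^2
R^φ_{φ φ φ} = 0 (a repeated index in an antisymmetric pair)
R_{φφ} = R^θ_{φ θ φ} + R^φ_{φ φ φ} = (sin(θ)^2) + (0) = sin(θ)^2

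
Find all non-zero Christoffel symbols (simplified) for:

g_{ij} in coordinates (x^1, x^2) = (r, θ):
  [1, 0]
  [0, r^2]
Using Γ^k_{ij} = (1/2) g^{km} (∂_i g_{mj} + ∂_j g_{mi} - ∂_m g_{ij}); the metric is diagonal, so only the m = k term contributes.
Non-zero symbols (using the symmetry Γ^k_{ij} = Γ^k_{ji}):
Γ^r_{θ θ} = (1/2) g^{rr} (∂_θ g_{rθ} + ∂_θ g_{rθ} - ∂_r g_{θθ}) = (1/2)(1)((0) + (0) - (2*r)) = -r
Γ^θ_{r θ} = (1/2) g^{θθ} (∂_r g_{θθ} + ∂_θ g_{θr} - ∂_θ g_{rθ}) = (1/2)(1/r^2)((2*r) + (0) - (0)) = 1/r
All other Christoffel symbols are zero.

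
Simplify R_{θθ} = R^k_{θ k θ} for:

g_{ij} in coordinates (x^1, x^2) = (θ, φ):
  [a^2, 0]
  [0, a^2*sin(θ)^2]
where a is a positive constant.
Non-zero Christoffel symbols (Γ^k_{ij} = Γ^k_{ji}):
Γ^θ_{φ φ} = -sin(2*θ)/2
Γ^φ_{θ φ} = 1/tan(θ)
R^θ_{θ θ θ} = 0 (a repeated index in an antisymmetric pair)
R^φ_{θ φ θ} = ∂_φ Γ^φ_{θ θ} - ∂_θ Γ^φ_{θ φ} + Γ^φ_{φ m} Γ^m_{θ θ} - Γ^φ_{θ m} Γ^m_{θ φ}
  = (0) - (-1/sin(θ)^2) + (0) - (1/tan(θ)^2) = 1
R_{θθ} = R^θ_{θ θ θ} + R^φ_{θ φ θ} = (0) + (1) = 1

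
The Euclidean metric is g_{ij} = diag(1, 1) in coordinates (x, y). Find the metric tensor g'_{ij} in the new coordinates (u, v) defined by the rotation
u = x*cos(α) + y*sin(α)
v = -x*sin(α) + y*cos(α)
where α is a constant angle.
Invert the transformation: x = u*cos(α) - v*sin(α), y = u*sin(α) + v*cos(α)
g'_{ij} = (∂x^k/∂x'^i)(∂x^l/∂x'^j) g_{kl}; with g_{kl} = δ_{kl} this is Σ_k (∂x^k/∂x'^i)(∂x^k/∂x'^j).
Jacobian: ∂x/∂u = cos(α), ∂x/∂v = -sin(α), ∂y/∂u = sin(α), ∂y/∂v = cos(α)
g'_{uu} = (cos(α))(cos(α)) + (sin(α))(sin(α)) = 1
g'_{uv} = (cos(α))(-sin(α)) + (sin(α))(cos(α)) = 0
g'_{vv} = (-sin(α))(-sin(α)) + (cos(α))(cos(α)) = 1
g'_{ij} = diag(1, 1)
The Euclidean metric is invariant under rotations.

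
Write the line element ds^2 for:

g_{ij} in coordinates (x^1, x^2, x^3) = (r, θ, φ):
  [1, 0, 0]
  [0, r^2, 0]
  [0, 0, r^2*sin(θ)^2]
ds^2 = g_{ij} dx^i dx^j; only the non-zero components contribute.
ds^2 = dr^2 + r^2 dθ^2 + r^2*sin(θ)^2 dφ^2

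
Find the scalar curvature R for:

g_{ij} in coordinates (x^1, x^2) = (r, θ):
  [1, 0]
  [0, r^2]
Non-zero Christoffel symbols (Γ^k_{ij} = Γ^k_{ji}):
Γ^r_{θ θ} = -r
Γ^θ_{r θ} = 1/r
Ricci tensor (R_{ij} = R^k_{ikj}): R_{rr} = 0, R_{rθ} = 0, R_{θθ} = 0
Inverse metric: g^{rr} = 1, g^{θθ} = 1/r^2
R = g^{ij} R_{ij} = (1)(0) + (1/r^2)(0) = 0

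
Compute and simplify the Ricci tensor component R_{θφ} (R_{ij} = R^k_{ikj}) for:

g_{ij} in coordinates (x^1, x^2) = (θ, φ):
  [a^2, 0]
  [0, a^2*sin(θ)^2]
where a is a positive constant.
Non-zero Christoffel symbols (Γ^k_{ij} = Γ^k_{ji}):
Γ^θ_{φ φ} = -sin(2*θ)/2
Γ^φ_{θ φ} = 1/tan(θ)
R^θ_{θ θ φ} = 0 (a repeated index in an antisymmetric pair)
R^φ_{θ φ φ} = 0 (a repeated index in an antisymmetric pair)
R_{θφ} = R^θ_{θ θ φ} + R^φ_{θ φ φ} = (0) + (0) = 0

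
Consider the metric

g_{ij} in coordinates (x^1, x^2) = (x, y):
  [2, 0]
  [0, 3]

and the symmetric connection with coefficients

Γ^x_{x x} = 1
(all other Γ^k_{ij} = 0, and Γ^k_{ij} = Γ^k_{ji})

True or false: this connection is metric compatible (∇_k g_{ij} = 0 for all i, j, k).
Using ∇_k g_{ij} = ∂_k g_{ij} - Γ^m_{ki} g_{mj} - Γ^m_{kj} g_{im}:
∇_x g_{xx} = (0) - (2) - (2) = -4 ≠ 0
So the connection is not metric compatible (it is not the Levi-Civita connection).
False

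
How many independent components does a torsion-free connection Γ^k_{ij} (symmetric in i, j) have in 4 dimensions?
Γ^k_{ij} has n choices for the upper index and n(n+1)/2 independent symmetric lower index pairs.
Total = 4 × 4×5/2 = 4 × 10 = 40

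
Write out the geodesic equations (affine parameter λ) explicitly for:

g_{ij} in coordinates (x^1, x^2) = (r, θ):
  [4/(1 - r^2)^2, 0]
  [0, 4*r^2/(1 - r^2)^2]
Geodesic equation: d^2x^k/dλ^2 + Γ^k_{ij} (dx^i/dλ)(dx^j/dλ) = 0.
Non-zero Christoffel symbols:
Γ^r_{r r} = 2*r/(1 - r^2)
Γ^r_{θ θ} = (r^3 + r)/(r^2 - 1)
Γ^θ_{r θ} = (-r^2 - 1)/(r^3 - r)
Substituting (the symmetric pair Γ^k_{ij}, Γ^k_{ji} combines into a factor 2):
d^2r/dλ^2 + (2*r/(1 - r^2)) (dr/dλ)^2 + ((r^3 + r)/(r^2 - 1)) (dθ/dλ)^2 = 0
d^2θ/dλ^2 + ((-2*r^2 - 2)/(r^3 - r)) (dr/dλ)(dθ/dλ) = 0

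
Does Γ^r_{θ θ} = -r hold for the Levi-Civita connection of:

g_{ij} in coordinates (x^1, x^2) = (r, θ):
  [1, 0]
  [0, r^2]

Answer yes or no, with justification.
Γ^r_{θ θ} = (1/2) g^{rr} (∂_θ g_{rθ} + ∂_θ g_{rθ} - ∂_r g_{θθ}) = (1/2)(1)((0) + (0) - (2*r)) = -r
This equals the proposed value -r.
Yes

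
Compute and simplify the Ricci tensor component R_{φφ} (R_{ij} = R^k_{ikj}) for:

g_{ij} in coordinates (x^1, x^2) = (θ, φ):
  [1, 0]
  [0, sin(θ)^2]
Non-zero Christoffel symbols (Γ^k_{ij} = Γ^k_{ji}):
Γ^θ_{φ φ} = -sin(2*θ)/2
Γ^φ_{θ φ} = 1/tan(θ)
R^θ_{φ θ φ} = ∂_θ Γ^θ_{φ φ} - ∂_φ Γ^θ_{φ θ} + Γ^θ_{θ m} Γ^m_{φ φ} - Γ^θ_{φ m} Γ^m_{φ θ}
  = (-cos(2*θ)) - (0) + (0) - (-cos(θ)^2) = sin(θ)^2
R^φ_{φ φ φ} = 0 (a repeated index in an antisymmetric pair)
R_{φφ} = R^θ_{φ θ φ} + R^φ_{φ φ φ} = (sin(θ)^2) + (0) = sin(θ)^2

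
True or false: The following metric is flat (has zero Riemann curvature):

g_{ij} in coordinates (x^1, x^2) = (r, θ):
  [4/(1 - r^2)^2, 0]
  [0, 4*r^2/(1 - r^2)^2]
Non-zero Christoffel symbols:
Γ^r_{r r} = 2*r/(1 - r^2)
Γ^r_{θ θ} = (r^3 + r)/(r^2 - 1)
Γ^θ_{r θ} = (-r^2 - 1)/(r^3 - r)
Ricci tensor: R_{rr} = -4/(r^2 - 1)^2, R_{rθ} = 0, R_{θθ} = -4*r^2/(r^2 - 1)^2
The Ricci tensor is non-zero, so the Riemann tensor is non-zero: not flat.
False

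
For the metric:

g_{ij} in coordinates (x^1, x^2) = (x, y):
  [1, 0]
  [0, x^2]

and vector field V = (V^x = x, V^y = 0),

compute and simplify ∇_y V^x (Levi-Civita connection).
Non-zero Christoffel symbols:
Γ^x_{y y} = -x
Γ^y_{x y} = 1/x
∇_y V^x = ∂_y V^x + Γ^x_{y j} V^j
  = (0) + (0)(x) + (-x)(0)
  = 0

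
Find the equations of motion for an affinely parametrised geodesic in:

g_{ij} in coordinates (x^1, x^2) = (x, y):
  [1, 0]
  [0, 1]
Geodesic equation: d^2x^k/dλ^2 + Γ^k_{ij} (dx^i/dλ)(dx^j/dλ) = 0.
All Christoffel symbols vanish, so the geodesics are straight lines:
d^2x/dλ^2 = 0
d^2y/dλ^2 = 0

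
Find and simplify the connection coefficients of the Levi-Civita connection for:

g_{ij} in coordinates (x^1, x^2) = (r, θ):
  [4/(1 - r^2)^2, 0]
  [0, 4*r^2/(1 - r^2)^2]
Using Γ^k_{ij} = (1/2) g^{km} (∂_i g_{mj} + ∂_j g_{mi} - ∂_m g_{ij}); the metric is diagonal, so only the m = k term contributes.
Non-zero symbols (using the symmetry Γ^k_{ij} = Γ^k_{ji}):
Γ^r_{r r} = (1/2) g^{rr} (∂_r g_{rr} + ∂_r g_{rr} - ∂_r g_{rr}) = (1/2)((1 - r^2)^2/4)((16*r/(1 - r^2)^3) + (16*r/(1 - r^2)^3) - (16*r/(1 - r^2)^3)) = 2*r/(1 - r^2)
Γ^r_{θ θ} = (1/2) g^{rr} (∂_θ g_{rθ} + ∂_θ g_{rθ} - ∂_r g_{θθ}) = (1/2)((1 - r^2)^2/4)((0) + (0) - (-8*(r^3 + r)/(r^2 - 1)^3)) = (r^3 + r)/(r^2 - 1)
Γ^θ_{r θ} = (1/2) g^{θθ} (∂_r g_{θθ} + ∂_θ g_{θr} - ∂_θ g_{rθ}) = (1/2)((1 - r^2)^2/(4*r^2))((-8*(r^3 + r)/(r^2 - 1)^3) + (0) - (0)) = (-r^2 - 1)/(r^3 - r)
All other Christoffel symbols are zero.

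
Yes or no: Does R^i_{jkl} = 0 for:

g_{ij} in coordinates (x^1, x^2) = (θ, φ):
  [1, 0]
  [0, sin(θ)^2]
Non-zero Christoffel symbols:
Γ^θ_{φ φ} = -sin(2*θ)/2
Γ^φ_{θ φ} = 1/tan(θ)
Ricci tensor: R_{θθ} = 1, R_{θφ} = 0, R_{φφ} = sin(θ)^2
The Ricci tensor is non-zero, so the Riemann tensor is non-zero: not flat.
No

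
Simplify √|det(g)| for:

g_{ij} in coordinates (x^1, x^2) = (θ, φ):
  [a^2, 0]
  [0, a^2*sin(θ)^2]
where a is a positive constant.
det(g) = a^4*sin(θ)^2
√|det(g)| = a^2*sin(θ) (taking 0 < θ < π so that |sin(θ)| = sin(θ))
Volume element: dV = a^2*sin(θ) dθ dφ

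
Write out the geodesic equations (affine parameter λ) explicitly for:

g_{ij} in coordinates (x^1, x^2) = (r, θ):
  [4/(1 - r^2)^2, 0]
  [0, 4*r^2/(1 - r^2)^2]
Geodesic equation: d^2x^k/dλ^2 + Γ^k_{ij} (dx^i/dλ)(dx^j/dλ) = 0.
Non-zero Christoffel symbols:
Γ^r_{r r} = 2*r/(1 - r^2)
Γ^r_{θ θ} = (r^3 + r)/(r^2 - 1)
Γ^θ_{r θ} = (-r^2 - 1)/(r^3 - r)
Substituting (the symmetric pair Γ^k_{ij}, Γ^k_{ji} combines into a factor 2):
d^2r/dλ^2 + (2*r/(1 - r^2)) (dr/dλ)^2 + ((r^3 + r)/(r^2 - 1)) (dθ/dλ)^2 = 0
d^2θ/dλ^2 + ((-2*r^2 - 2)/(r^3 - r)) (dr/dλ)(dθ/dλ) = 0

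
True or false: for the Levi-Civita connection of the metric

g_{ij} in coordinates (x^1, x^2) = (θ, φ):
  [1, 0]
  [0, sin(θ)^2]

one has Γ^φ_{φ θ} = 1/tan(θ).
Γ^φ_{φ θ} = (1/2) g^{φφ} (∂_φ g_{φθ} + ∂_θ g_{φφ} - ∂_φ g_{φθ}) = (1/2)(1/sin(θ)^2)((0) + (sin(2*θ)) - (0)) = 1/tan(θ)
This equals the proposed value 1/tan(θ).
True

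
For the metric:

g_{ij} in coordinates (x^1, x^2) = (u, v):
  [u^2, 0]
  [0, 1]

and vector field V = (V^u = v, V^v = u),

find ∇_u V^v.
Non-zero Christoffel symbols:
Γ^u_{u u} = 1/u
∇_u V^v = ∂_u V^v + Γ^v_{u j} V^j
  = (1) + (0)(v) + (0)(u)
  = 1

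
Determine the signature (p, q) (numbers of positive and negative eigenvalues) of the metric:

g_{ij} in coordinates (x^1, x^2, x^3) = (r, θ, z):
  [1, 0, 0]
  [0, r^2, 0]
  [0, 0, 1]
The metric is diagonal, so its eigenvalues are the diagonal entries: 1, r^2, 1 (at a generic point, where coordinate-dependent entries are positive).
3 positive, 0 negative.
(3, 0) - Riemannian (positive definite)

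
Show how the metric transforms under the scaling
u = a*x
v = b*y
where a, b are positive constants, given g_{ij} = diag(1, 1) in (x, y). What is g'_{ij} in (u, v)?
Invert the transformation: x = u/a, y = v/b
g'_{ij} = (∂x^k/∂x'^i)(∂x^l/∂x'^j) g_{kl}; with g_{kl} = δ_{kl} this is Σ_k (∂x^k/∂x'^i)(∂x^k/∂x'^j).
Jacobian: ∂x/∂u = 1/a, ∂x/∂v = 0, ∂y/∂u = 0, ∂y/∂v = 1/b
g'_{uu} = (1/a)(1/a) + (0)(0) = 1/a^2
g'_{uv} = (1/a)(0) + (0)(1/b) = 0
g'_{vv} = (0)(0) + (1/b)(1/b) = 1/b^2
g'_{ij} = diag(1/a^2, 1/b^2)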